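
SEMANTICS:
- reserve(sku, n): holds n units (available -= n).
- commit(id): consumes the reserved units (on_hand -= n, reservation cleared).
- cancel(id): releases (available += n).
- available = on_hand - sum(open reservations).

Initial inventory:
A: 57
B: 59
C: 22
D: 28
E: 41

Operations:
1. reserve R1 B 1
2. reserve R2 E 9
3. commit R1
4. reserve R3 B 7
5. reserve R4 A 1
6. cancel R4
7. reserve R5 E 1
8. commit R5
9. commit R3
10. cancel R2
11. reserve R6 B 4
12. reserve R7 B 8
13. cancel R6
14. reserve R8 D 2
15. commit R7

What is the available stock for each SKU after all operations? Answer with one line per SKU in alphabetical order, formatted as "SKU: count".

Step 1: reserve R1 B 1 -> on_hand[A=57 B=59 C=22 D=28 E=41] avail[A=57 B=58 C=22 D=28 E=41] open={R1}
Step 2: reserve R2 E 9 -> on_hand[A=57 B=59 C=22 D=28 E=41] avail[A=57 B=58 C=22 D=28 E=32] open={R1,R2}
Step 3: commit R1 -> on_hand[A=57 B=58 C=22 D=28 E=41] avail[A=57 B=58 C=22 D=28 E=32] open={R2}
Step 4: reserve R3 B 7 -> on_hand[A=57 B=58 C=22 D=28 E=41] avail[A=57 B=51 C=22 D=28 E=32] open={R2,R3}
Step 5: reserve R4 A 1 -> on_hand[A=57 B=58 C=22 D=28 E=41] avail[A=56 B=51 C=22 D=28 E=32] open={R2,R3,R4}
Step 6: cancel R4 -> on_hand[A=57 B=58 C=22 D=28 E=41] avail[A=57 B=51 C=22 D=28 E=32] open={R2,R3}
Step 7: reserve R5 E 1 -> on_hand[A=57 B=58 C=22 D=28 E=41] avail[A=57 B=51 C=22 D=28 E=31] open={R2,R3,R5}
Step 8: commit R5 -> on_hand[A=57 B=58 C=22 D=28 E=40] avail[A=57 B=51 C=22 D=28 E=31] open={R2,R3}
Step 9: commit R3 -> on_hand[A=57 B=51 C=22 D=28 E=40] avail[A=57 B=51 C=22 D=28 E=31] open={R2}
Step 10: cancel R2 -> on_hand[A=57 B=51 C=22 D=28 E=40] avail[A=57 B=51 C=22 D=28 E=40] open={}
Step 11: reserve R6 B 4 -> on_hand[A=57 B=51 C=22 D=28 E=40] avail[A=57 B=47 C=22 D=28 E=40] open={R6}
Step 12: reserve R7 B 8 -> on_hand[A=57 B=51 C=22 D=28 E=40] avail[A=57 B=39 C=22 D=28 E=40] open={R6,R7}
Step 13: cancel R6 -> on_hand[A=57 B=51 C=22 D=28 E=40] avail[A=57 B=43 C=22 D=28 E=40] open={R7}
Step 14: reserve R8 D 2 -> on_hand[A=57 B=51 C=22 D=28 E=40] avail[A=57 B=43 C=22 D=26 E=40] open={R7,R8}
Step 15: commit R7 -> on_hand[A=57 B=43 C=22 D=28 E=40] avail[A=57 B=43 C=22 D=26 E=40] open={R8}

Answer: A: 57
B: 43
C: 22
D: 26
E: 40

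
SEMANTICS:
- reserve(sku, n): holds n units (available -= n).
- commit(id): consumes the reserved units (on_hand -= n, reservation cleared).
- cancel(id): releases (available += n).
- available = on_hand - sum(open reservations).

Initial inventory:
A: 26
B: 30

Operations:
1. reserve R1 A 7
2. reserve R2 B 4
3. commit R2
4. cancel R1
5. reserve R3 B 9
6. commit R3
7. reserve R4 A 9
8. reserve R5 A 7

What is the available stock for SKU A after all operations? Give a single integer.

Step 1: reserve R1 A 7 -> on_hand[A=26 B=30] avail[A=19 B=30] open={R1}
Step 2: reserve R2 B 4 -> on_hand[A=26 B=30] avail[A=19 B=26] open={R1,R2}
Step 3: commit R2 -> on_hand[A=26 B=26] avail[A=19 B=26] open={R1}
Step 4: cancel R1 -> on_hand[A=26 B=26] avail[A=26 B=26] open={}
Step 5: reserve R3 B 9 -> on_hand[A=26 B=26] avail[A=26 B=17] open={R3}
Step 6: commit R3 -> on_hand[A=26 B=17] avail[A=26 B=17] open={}
Step 7: reserve R4 A 9 -> on_hand[A=26 B=17] avail[A=17 B=17] open={R4}
Step 8: reserve R5 A 7 -> on_hand[A=26 B=17] avail[A=10 B=17] open={R4,R5}
Final available[A] = 10

Answer: 10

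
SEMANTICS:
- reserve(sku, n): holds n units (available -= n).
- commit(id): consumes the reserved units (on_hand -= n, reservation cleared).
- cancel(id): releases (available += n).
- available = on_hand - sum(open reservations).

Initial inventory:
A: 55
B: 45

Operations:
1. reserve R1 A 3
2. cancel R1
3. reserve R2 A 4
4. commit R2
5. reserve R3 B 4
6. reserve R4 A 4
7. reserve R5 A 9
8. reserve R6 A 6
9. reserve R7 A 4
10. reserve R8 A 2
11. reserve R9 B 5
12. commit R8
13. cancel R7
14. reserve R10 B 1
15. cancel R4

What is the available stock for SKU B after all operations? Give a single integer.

Step 1: reserve R1 A 3 -> on_hand[A=55 B=45] avail[A=52 B=45] open={R1}
Step 2: cancel R1 -> on_hand[A=55 B=45] avail[A=55 B=45] open={}
Step 3: reserve R2 A 4 -> on_hand[A=55 B=45] avail[A=51 B=45] open={R2}
Step 4: commit R2 -> on_hand[A=51 B=45] avail[A=51 B=45] open={}
Step 5: reserve R3 B 4 -> on_hand[A=51 B=45] avail[A=51 B=41] open={R3}
Step 6: reserve R4 A 4 -> on_hand[A=51 B=45] avail[A=47 B=41] open={R3,R4}
Step 7: reserve R5 A 9 -> on_hand[A=51 B=45] avail[A=38 B=41] open={R3,R4,R5}
Step 8: reserve R6 A 6 -> on_hand[A=51 B=45] avail[A=32 B=41] open={R3,R4,R5,R6}
Step 9: reserve R7 A 4 -> on_hand[A=51 B=45] avail[A=28 B=41] open={R3,R4,R5,R6,R7}
Step 10: reserve R8 A 2 -> on_hand[A=51 B=45] avail[A=26 B=41] open={R3,R4,R5,R6,R7,R8}
Step 11: reserve R9 B 5 -> on_hand[A=51 B=45] avail[A=26 B=36] open={R3,R4,R5,R6,R7,R8,R9}
Step 12: commit R8 -> on_hand[A=49 B=45] avail[A=26 B=36] open={R3,R4,R5,R6,R7,R9}
Step 13: cancel R7 -> on_hand[A=49 B=45] avail[A=30 B=36] open={R3,R4,R5,R6,R9}
Step 14: reserve R10 B 1 -> on_hand[A=49 B=45] avail[A=30 B=35] open={R10,R3,R4,R5,R6,R9}
Step 15: cancel R4 -> on_hand[A=49 B=45] avail[A=34 B=35] open={R10,R3,R5,R6,R9}
Final available[B] = 35

Answer: 35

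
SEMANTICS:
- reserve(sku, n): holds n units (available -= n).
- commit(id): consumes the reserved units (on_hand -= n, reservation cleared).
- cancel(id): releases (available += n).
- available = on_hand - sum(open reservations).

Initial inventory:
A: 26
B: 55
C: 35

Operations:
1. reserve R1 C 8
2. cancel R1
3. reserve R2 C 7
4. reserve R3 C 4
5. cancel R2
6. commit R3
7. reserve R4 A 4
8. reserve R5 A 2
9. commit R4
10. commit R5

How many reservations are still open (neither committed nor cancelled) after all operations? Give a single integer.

Step 1: reserve R1 C 8 -> on_hand[A=26 B=55 C=35] avail[A=26 B=55 C=27] open={R1}
Step 2: cancel R1 -> on_hand[A=26 B=55 C=35] avail[A=26 B=55 C=35] open={}
Step 3: reserve R2 C 7 -> on_hand[A=26 B=55 C=35] avail[A=26 B=55 C=28] open={R2}
Step 4: reserve R3 C 4 -> on_hand[A=26 B=55 C=35] avail[A=26 B=55 C=24] open={R2,R3}
Step 5: cancel R2 -> on_hand[A=26 B=55 C=35] avail[A=26 B=55 C=31] open={R3}
Step 6: commit R3 -> on_hand[A=26 B=55 C=31] avail[A=26 B=55 C=31] open={}
Step 7: reserve R4 A 4 -> on_hand[A=26 B=55 C=31] avail[A=22 B=55 C=31] open={R4}
Step 8: reserve R5 A 2 -> on_hand[A=26 B=55 C=31] avail[A=20 B=55 C=31] open={R4,R5}
Step 9: commit R4 -> on_hand[A=22 B=55 C=31] avail[A=20 B=55 C=31] open={R5}
Step 10: commit R5 -> on_hand[A=20 B=55 C=31] avail[A=20 B=55 C=31] open={}
Open reservations: [] -> 0

Answer: 0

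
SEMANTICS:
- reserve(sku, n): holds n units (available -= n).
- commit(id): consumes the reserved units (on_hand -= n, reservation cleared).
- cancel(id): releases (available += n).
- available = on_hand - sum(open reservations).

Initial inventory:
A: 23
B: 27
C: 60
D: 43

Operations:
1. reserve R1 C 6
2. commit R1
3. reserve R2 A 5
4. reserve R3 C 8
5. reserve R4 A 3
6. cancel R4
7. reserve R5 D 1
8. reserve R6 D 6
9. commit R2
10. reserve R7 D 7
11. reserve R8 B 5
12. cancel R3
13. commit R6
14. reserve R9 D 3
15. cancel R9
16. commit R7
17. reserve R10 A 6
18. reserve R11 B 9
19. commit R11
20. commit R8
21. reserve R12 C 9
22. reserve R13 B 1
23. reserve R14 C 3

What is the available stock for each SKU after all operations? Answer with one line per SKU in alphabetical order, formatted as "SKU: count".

Step 1: reserve R1 C 6 -> on_hand[A=23 B=27 C=60 D=43] avail[A=23 B=27 C=54 D=43] open={R1}
Step 2: commit R1 -> on_hand[A=23 B=27 C=54 D=43] avail[A=23 B=27 C=54 D=43] open={}
Step 3: reserve R2 A 5 -> on_hand[A=23 B=27 C=54 D=43] avail[A=18 B=27 C=54 D=43] open={R2}
Step 4: reserve R3 C 8 -> on_hand[A=23 B=27 C=54 D=43] avail[A=18 B=27 C=46 D=43] open={R2,R3}
Step 5: reserve R4 A 3 -> on_hand[A=23 B=27 C=54 D=43] avail[A=15 B=27 C=46 D=43] open={R2,R3,R4}
Step 6: cancel R4 -> on_hand[A=23 B=27 C=54 D=43] avail[A=18 B=27 C=46 D=43] open={R2,R3}
Step 7: reserve R5 D 1 -> on_hand[A=23 B=27 C=54 D=43] avail[A=18 B=27 C=46 D=42] open={R2,R3,R5}
Step 8: reserve R6 D 6 -> on_hand[A=23 B=27 C=54 D=43] avail[A=18 B=27 C=46 D=36] open={R2,R3,R5,R6}
Step 9: commit R2 -> on_hand[A=18 B=27 C=54 D=43] avail[A=18 B=27 C=46 D=36] open={R3,R5,R6}
Step 10: reserve R7 D 7 -> on_hand[A=18 B=27 C=54 D=43] avail[A=18 B=27 C=46 D=29] open={R3,R5,R6,R7}
Step 11: reserve R8 B 5 -> on_hand[A=18 B=27 C=54 D=43] avail[A=18 B=22 C=46 D=29] open={R3,R5,R6,R7,R8}
Step 12: cancel R3 -> on_hand[A=18 B=27 C=54 D=43] avail[A=18 B=22 C=54 D=29] open={R5,R6,R7,R8}
Step 13: commit R6 -> on_hand[A=18 B=27 C=54 D=37] avail[A=18 B=22 C=54 D=29] open={R5,R7,R8}
Step 14: reserve R9 D 3 -> on_hand[A=18 B=27 C=54 D=37] avail[A=18 B=22 C=54 D=26] open={R5,R7,R8,R9}
Step 15: cancel R9 -> on_hand[A=18 B=27 C=54 D=37] avail[A=18 B=22 C=54 D=29] open={R5,R7,R8}
Step 16: commit R7 -> on_hand[A=18 B=27 C=54 D=30] avail[A=18 B=22 C=54 D=29] open={R5,R8}
Step 17: reserve R10 A 6 -> on_hand[A=18 B=27 C=54 D=30] avail[A=12 B=22 C=54 D=29] open={R10,R5,R8}
Step 18: reserve R11 B 9 -> on_hand[A=18 B=27 C=54 D=30] avail[A=12 B=13 C=54 D=29] open={R10,R11,R5,R8}
Step 19: commit R11 -> on_hand[A=18 B=18 C=54 D=30] avail[A=12 B=13 C=54 D=29] open={R10,R5,R8}
Step 20: commit R8 -> on_hand[A=18 B=13 C=54 D=30] avail[A=12 B=13 C=54 D=29] open={R10,R5}
Step 21: reserve R12 C 9 -> on_hand[A=18 B=13 C=54 D=30] avail[A=12 B=13 C=45 D=29] open={R10,R12,R5}
Step 22: reserve R13 B 1 -> on_hand[A=18 B=13 C=54 D=30] avail[A=12 B=12 C=45 D=29] open={R10,R12,R13,R5}
Step 23: reserve R14 C 3 -> on_hand[A=18 B=13 C=54 D=30] avail[A=12 B=12 C=42 D=29] open={R10,R12,R13,R14,R5}

Answer: A: 12
B: 12
C: 42
D: 29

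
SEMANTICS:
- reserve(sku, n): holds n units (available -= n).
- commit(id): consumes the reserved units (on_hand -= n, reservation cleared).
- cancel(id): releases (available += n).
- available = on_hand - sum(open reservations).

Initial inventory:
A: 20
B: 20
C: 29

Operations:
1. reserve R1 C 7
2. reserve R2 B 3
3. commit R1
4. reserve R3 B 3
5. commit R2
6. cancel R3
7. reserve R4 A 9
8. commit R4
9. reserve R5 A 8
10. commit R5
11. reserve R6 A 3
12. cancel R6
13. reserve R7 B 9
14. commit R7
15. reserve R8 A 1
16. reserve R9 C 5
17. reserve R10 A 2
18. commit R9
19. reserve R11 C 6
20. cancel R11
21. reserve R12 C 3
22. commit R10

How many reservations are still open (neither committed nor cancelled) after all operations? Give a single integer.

Step 1: reserve R1 C 7 -> on_hand[A=20 B=20 C=29] avail[A=20 B=20 C=22] open={R1}
Step 2: reserve R2 B 3 -> on_hand[A=20 B=20 C=29] avail[A=20 B=17 C=22] open={R1,R2}
Step 3: commit R1 -> on_hand[A=20 B=20 C=22] avail[A=20 B=17 C=22] open={R2}
Step 4: reserve R3 B 3 -> on_hand[A=20 B=20 C=22] avail[A=20 B=14 C=22] open={R2,R3}
Step 5: commit R2 -> on_hand[A=20 B=17 C=22] avail[A=20 B=14 C=22] open={R3}
Step 6: cancel R3 -> on_hand[A=20 B=17 C=22] avail[A=20 B=17 C=22] open={}
Step 7: reserve R4 A 9 -> on_hand[A=20 B=17 C=22] avail[A=11 B=17 C=22] open={R4}
Step 8: commit R4 -> on_hand[A=11 B=17 C=22] avail[A=11 B=17 C=22] open={}
Step 9: reserve R5 A 8 -> on_hand[A=11 B=17 C=22] avail[A=3 B=17 C=22] open={R5}
Step 10: commit R5 -> on_hand[A=3 B=17 C=22] avail[A=3 B=17 C=22] open={}
Step 11: reserve R6 A 3 -> on_hand[A=3 B=17 C=22] avail[A=0 B=17 C=22] open={R6}
Step 12: cancel R6 -> on_hand[A=3 B=17 C=22] avail[A=3 B=17 C=22] open={}
Step 13: reserve R7 B 9 -> on_hand[A=3 B=17 C=22] avail[A=3 B=8 C=22] open={R7}
Step 14: commit R7 -> on_hand[A=3 B=8 C=22] avail[A=3 B=8 C=22] open={}
Step 15: reserve R8 A 1 -> on_hand[A=3 B=8 C=22] avail[A=2 B=8 C=22] open={R8}
Step 16: reserve R9 C 5 -> on_hand[A=3 B=8 C=22] avail[A=2 B=8 C=17] open={R8,R9}
Step 17: reserve R10 A 2 -> on_hand[A=3 B=8 C=22] avail[A=0 B=8 C=17] open={R10,R8,R9}
Step 18: commit R9 -> on_hand[A=3 B=8 C=17] avail[A=0 B=8 C=17] open={R10,R8}
Step 19: reserve R11 C 6 -> on_hand[A=3 B=8 C=17] avail[A=0 B=8 C=11] open={R10,R11,R8}
Step 20: cancel R11 -> on_hand[A=3 B=8 C=17] avail[A=0 B=8 C=17] open={R10,R8}
Step 21: reserve R12 C 3 -> on_hand[A=3 B=8 C=17] avail[A=0 B=8 C=14] open={R10,R12,R8}
Step 22: commit R10 -> on_hand[A=1 B=8 C=17] avail[A=0 B=8 C=14] open={R12,R8}
Open reservations: ['R12', 'R8'] -> 2

Answer: 2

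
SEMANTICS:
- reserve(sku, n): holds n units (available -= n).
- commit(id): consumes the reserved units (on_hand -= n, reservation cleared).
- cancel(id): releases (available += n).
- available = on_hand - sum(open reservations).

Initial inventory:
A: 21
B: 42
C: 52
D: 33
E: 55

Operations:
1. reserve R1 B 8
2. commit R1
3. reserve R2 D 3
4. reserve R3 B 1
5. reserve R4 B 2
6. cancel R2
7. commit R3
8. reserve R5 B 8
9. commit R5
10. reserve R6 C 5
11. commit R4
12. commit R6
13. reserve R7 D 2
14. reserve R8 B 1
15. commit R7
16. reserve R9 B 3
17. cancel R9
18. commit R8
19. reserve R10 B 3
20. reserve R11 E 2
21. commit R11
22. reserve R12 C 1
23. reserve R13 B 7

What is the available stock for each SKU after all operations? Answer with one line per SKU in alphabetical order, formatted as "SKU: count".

Step 1: reserve R1 B 8 -> on_hand[A=21 B=42 C=52 D=33 E=55] avail[A=21 B=34 C=52 D=33 E=55] open={R1}
Step 2: commit R1 -> on_hand[A=21 B=34 C=52 D=33 E=55] avail[A=21 B=34 C=52 D=33 E=55] open={}
Step 3: reserve R2 D 3 -> on_hand[A=21 B=34 C=52 D=33 E=55] avail[A=21 B=34 C=52 D=30 E=55] open={R2}
Step 4: reserve R3 B 1 -> on_hand[A=21 B=34 C=52 D=33 E=55] avail[A=21 B=33 C=52 D=30 E=55] open={R2,R3}
Step 5: reserve R4 B 2 -> on_hand[A=21 B=34 C=52 D=33 E=55] avail[A=21 B=31 C=52 D=30 E=55] open={R2,R3,R4}
Step 6: cancel R2 -> on_hand[A=21 B=34 C=52 D=33 E=55] avail[A=21 B=31 C=52 D=33 E=55] open={R3,R4}
Step 7: commit R3 -> on_hand[A=21 B=33 C=52 D=33 E=55] avail[A=21 B=31 C=52 D=33 E=55] open={R4}
Step 8: reserve R5 B 8 -> on_hand[A=21 B=33 C=52 D=33 E=55] avail[A=21 B=23 C=52 D=33 E=55] open={R4,R5}
Step 9: commit R5 -> on_hand[A=21 B=25 C=52 D=33 E=55] avail[A=21 B=23 C=52 D=33 E=55] open={R4}
Step 10: reserve R6 C 5 -> on_hand[A=21 B=25 C=52 D=33 E=55] avail[A=21 B=23 C=47 D=33 E=55] open={R4,R6}
Step 11: commit R4 -> on_hand[A=21 B=23 C=52 D=33 E=55] avail[A=21 B=23 C=47 D=33 E=55] open={R6}
Step 12: commit R6 -> on_hand[A=21 B=23 C=47 D=33 E=55] avail[A=21 B=23 C=47 D=33 E=55] open={}
Step 13: reserve R7 D 2 -> on_hand[A=21 B=23 C=47 D=33 E=55] avail[A=21 B=23 C=47 D=31 E=55] open={R7}
Step 14: reserve R8 B 1 -> on_hand[A=21 B=23 C=47 D=33 E=55] avail[A=21 B=22 C=47 D=31 E=55] open={R7,R8}
Step 15: commit R7 -> on_hand[A=21 B=23 C=47 D=31 E=55] avail[A=21 B=22 C=47 D=31 E=55] open={R8}
Step 16: reserve R9 B 3 -> on_hand[A=21 B=23 C=47 D=31 E=55] avail[A=21 B=19 C=47 D=31 E=55] open={R8,R9}
Step 17: cancel R9 -> on_hand[A=21 B=23 C=47 D=31 E=55] avail[A=21 B=22 C=47 D=31 E=55] open={R8}
Step 18: commit R8 -> on_hand[A=21 B=22 C=47 D=31 E=55] avail[A=21 B=22 C=47 D=31 E=55] open={}
Step 19: reserve R10 B 3 -> on_hand[A=21 B=22 C=47 D=31 E=55] avail[A=21 B=19 C=47 D=31 E=55] open={R10}
Step 20: reserve R11 E 2 -> on_hand[A=21 B=22 C=47 D=31 E=55] avail[A=21 B=19 C=47 D=31 E=53] open={R10,R11}
Step 21: commit R11 -> on_hand[A=21 B=22 C=47 D=31 E=53] avail[A=21 B=19 C=47 D=31 E=53] open={R10}
Step 22: reserve R12 C 1 -> on_hand[A=21 B=22 C=47 D=31 E=53] avail[A=21 B=19 C=46 D=31 E=53] open={R10,R12}
Step 23: reserve R13 B 7 -> on_hand[A=21 B=22 C=47 D=31 E=53] avail[A=21 B=12 C=46 D=31 E=53] open={R10,R12,R13}

Answer: A: 21
B: 12
C: 46
D: 31
E: 53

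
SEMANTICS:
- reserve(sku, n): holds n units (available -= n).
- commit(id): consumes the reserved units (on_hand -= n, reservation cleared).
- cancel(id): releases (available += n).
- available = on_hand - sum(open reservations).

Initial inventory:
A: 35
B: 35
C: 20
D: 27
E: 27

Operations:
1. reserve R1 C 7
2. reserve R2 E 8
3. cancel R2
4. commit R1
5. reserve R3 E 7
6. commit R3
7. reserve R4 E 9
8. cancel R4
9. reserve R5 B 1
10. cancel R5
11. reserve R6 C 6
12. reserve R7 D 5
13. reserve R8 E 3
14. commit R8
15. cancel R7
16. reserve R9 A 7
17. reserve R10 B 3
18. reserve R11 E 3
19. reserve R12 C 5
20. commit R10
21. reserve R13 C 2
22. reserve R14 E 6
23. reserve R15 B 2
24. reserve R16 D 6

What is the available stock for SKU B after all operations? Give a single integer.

Answer: 30

Derivation:
Step 1: reserve R1 C 7 -> on_hand[A=35 B=35 C=20 D=27 E=27] avail[A=35 B=35 C=13 D=27 E=27] open={R1}
Step 2: reserve R2 E 8 -> on_hand[A=35 B=35 C=20 D=27 E=27] avail[A=35 B=35 C=13 D=27 E=19] open={R1,R2}
Step 3: cancel R2 -> on_hand[A=35 B=35 C=20 D=27 E=27] avail[A=35 B=35 C=13 D=27 E=27] open={R1}
Step 4: commit R1 -> on_hand[A=35 B=35 C=13 D=27 E=27] avail[A=35 B=35 C=13 D=27 E=27] open={}
Step 5: reserve R3 E 7 -> on_hand[A=35 B=35 C=13 D=27 E=27] avail[A=35 B=35 C=13 D=27 E=20] open={R3}
Step 6: commit R3 -> on_hand[A=35 B=35 C=13 D=27 E=20] avail[A=35 B=35 C=13 D=27 E=20] open={}
Step 7: reserve R4 E 9 -> on_hand[A=35 B=35 C=13 D=27 E=20] avail[A=35 B=35 C=13 D=27 E=11] open={R4}
Step 8: cancel R4 -> on_hand[A=35 B=35 C=13 D=27 E=20] avail[A=35 B=35 C=13 D=27 E=20] open={}
Step 9: reserve R5 B 1 -> on_hand[A=35 B=35 C=13 D=27 E=20] avail[A=35 B=34 C=13 D=27 E=20] open={R5}
Step 10: cancel R5 -> on_hand[A=35 B=35 C=13 D=27 E=20] avail[A=35 B=35 C=13 D=27 E=20] open={}
Step 11: reserve R6 C 6 -> on_hand[A=35 B=35 C=13 D=27 E=20] avail[A=35 B=35 C=7 D=27 E=20] open={R6}
Step 12: reserve R7 D 5 -> on_hand[A=35 B=35 C=13 D=27 E=20] avail[A=35 B=35 C=7 D=22 E=20] open={R6,R7}
Step 13: reserve R8 E 3 -> on_hand[A=35 B=35 C=13 D=27 E=20] avail[A=35 B=35 C=7 D=22 E=17] open={R6,R7,R8}
Step 14: commit R8 -> on_hand[A=35 B=35 C=13 D=27 E=17] avail[A=35 B=35 C=7 D=22 E=17] open={R6,R7}
Step 15: cancel R7 -> on_hand[A=35 B=35 C=13 D=27 E=17] avail[A=35 B=35 C=7 D=27 E=17] open={R6}
Step 16: reserve R9 A 7 -> on_hand[A=35 B=35 C=13 D=27 E=17] avail[A=28 B=35 C=7 D=27 E=17] open={R6,R9}
Step 17: reserve R10 B 3 -> on_hand[A=35 B=35 C=13 D=27 E=17] avail[A=28 B=32 C=7 D=27 E=17] open={R10,R6,R9}
Step 18: reserve R11 E 3 -> on_hand[A=35 B=35 C=13 D=27 E=17] avail[A=28 B=32 C=7 D=27 E=14] open={R10,R11,R6,R9}
Step 19: reserve R12 C 5 -> on_hand[A=35 B=35 C=13 D=27 E=17] avail[A=28 B=32 C=2 D=27 E=14] open={R10,R11,R12,R6,R9}
Step 20: commit R10 -> on_hand[A=35 B=32 C=13 D=27 E=17] avail[A=28 B=32 C=2 D=27 E=14] open={R11,R12,R6,R9}
Step 21: reserve R13 C 2 -> on_hand[A=35 B=32 C=13 D=27 E=17] avail[A=28 B=32 C=0 D=27 E=14] open={R11,R12,R13,R6,R9}
Step 22: reserve R14 E 6 -> on_hand[A=35 B=32 C=13 D=27 E=17] avail[A=28 B=32 C=0 D=27 E=8] open={R11,R12,R13,R14,R6,R9}
Step 23: reserve R15 B 2 -> on_hand[A=35 B=32 C=13 D=27 E=17] avail[A=28 B=30 C=0 D=27 E=8] open={R11,R12,R13,R14,R15,R6,R9}
Step 24: reserve R16 D 6 -> on_hand[A=35 B=32 C=13 D=27 E=17] avail[A=28 B=30 C=0 D=21 E=8] open={R11,R12,R13,R14,R15,R16,R6,R9}
Final available[B] = 30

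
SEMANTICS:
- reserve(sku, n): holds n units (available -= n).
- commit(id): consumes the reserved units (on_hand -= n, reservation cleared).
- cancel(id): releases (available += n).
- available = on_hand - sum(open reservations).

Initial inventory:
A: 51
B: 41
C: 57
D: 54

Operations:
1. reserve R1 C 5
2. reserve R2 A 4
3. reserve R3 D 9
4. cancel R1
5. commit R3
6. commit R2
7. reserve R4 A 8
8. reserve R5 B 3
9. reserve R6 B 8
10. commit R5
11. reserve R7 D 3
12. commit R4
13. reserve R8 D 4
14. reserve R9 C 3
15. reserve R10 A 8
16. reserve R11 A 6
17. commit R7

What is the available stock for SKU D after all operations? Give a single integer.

Answer: 38

Derivation:
Step 1: reserve R1 C 5 -> on_hand[A=51 B=41 C=57 D=54] avail[A=51 B=41 C=52 D=54] open={R1}
Step 2: reserve R2 A 4 -> on_hand[A=51 B=41 C=57 D=54] avail[A=47 B=41 C=52 D=54] open={R1,R2}
Step 3: reserve R3 D 9 -> on_hand[A=51 B=41 C=57 D=54] avail[A=47 B=41 C=52 D=45] open={R1,R2,R3}
Step 4: cancel R1 -> on_hand[A=51 B=41 C=57 D=54] avail[A=47 B=41 C=57 D=45] open={R2,R3}
Step 5: commit R3 -> on_hand[A=51 B=41 C=57 D=45] avail[A=47 B=41 C=57 D=45] open={R2}
Step 6: commit R2 -> on_hand[A=47 B=41 C=57 D=45] avail[A=47 B=41 C=57 D=45] open={}
Step 7: reserve R4 A 8 -> on_hand[A=47 B=41 C=57 D=45] avail[A=39 B=41 C=57 D=45] open={R4}
Step 8: reserve R5 B 3 -> on_hand[A=47 B=41 C=57 D=45] avail[A=39 B=38 C=57 D=45] open={R4,R5}
Step 9: reserve R6 B 8 -> on_hand[A=47 B=41 C=57 D=45] avail[A=39 B=30 C=57 D=45] open={R4,R5,R6}
Step 10: commit R5 -> on_hand[A=47 B=38 C=57 D=45] avail[A=39 B=30 C=57 D=45] open={R4,R6}
Step 11: reserve R7 D 3 -> on_hand[A=47 B=38 C=57 D=45] avail[A=39 B=30 C=57 D=42] open={R4,R6,R7}
Step 12: commit R4 -> on_hand[A=39 B=38 C=57 D=45] avail[A=39 B=30 C=57 D=42] open={R6,R7}
Step 13: reserve R8 D 4 -> on_hand[A=39 B=38 C=57 D=45] avail[A=39 B=30 C=57 D=38] open={R6,R7,R8}
Step 14: reserve R9 C 3 -> on_hand[A=39 B=38 C=57 D=45] avail[A=39 B=30 C=54 D=38] open={R6,R7,R8,R9}
Step 15: reserve R10 A 8 -> on_hand[A=39 B=38 C=57 D=45] avail[A=31 B=30 C=54 D=38] open={R10,R6,R7,R8,R9}
Step 16: reserve R11 A 6 -> on_hand[A=39 B=38 C=57 D=45] avail[A=25 B=30 C=54 D=38] open={R10,R11,R6,R7,R8,R9}
Step 17: commit R7 -> on_hand[A=39 B=38 C=57 D=42] avail[A=25 B=30 C=54 D=38] open={R10,R11,R6,R8,R9}
Final available[D] = 38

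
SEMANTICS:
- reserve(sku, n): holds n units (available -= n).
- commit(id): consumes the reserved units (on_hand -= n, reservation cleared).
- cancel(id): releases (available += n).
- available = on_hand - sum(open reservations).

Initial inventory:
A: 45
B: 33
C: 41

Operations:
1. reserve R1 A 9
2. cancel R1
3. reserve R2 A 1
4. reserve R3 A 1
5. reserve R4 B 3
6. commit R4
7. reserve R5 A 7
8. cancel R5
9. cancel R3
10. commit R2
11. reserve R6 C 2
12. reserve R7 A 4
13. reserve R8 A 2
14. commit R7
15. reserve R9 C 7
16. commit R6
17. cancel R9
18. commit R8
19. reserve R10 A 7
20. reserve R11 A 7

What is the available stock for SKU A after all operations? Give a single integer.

Step 1: reserve R1 A 9 -> on_hand[A=45 B=33 C=41] avail[A=36 B=33 C=41] open={R1}
Step 2: cancel R1 -> on_hand[A=45 B=33 C=41] avail[A=45 B=33 C=41] open={}
Step 3: reserve R2 A 1 -> on_hand[A=45 B=33 C=41] avail[A=44 B=33 C=41] open={R2}
Step 4: reserve R3 A 1 -> on_hand[A=45 B=33 C=41] avail[A=43 B=33 C=41] open={R2,R3}
Step 5: reserve R4 B 3 -> on_hand[A=45 B=33 C=41] avail[A=43 B=30 C=41] open={R2,R3,R4}
Step 6: commit R4 -> on_hand[A=45 B=30 C=41] avail[A=43 B=30 C=41] open={R2,R3}
Step 7: reserve R5 A 7 -> on_hand[A=45 B=30 C=41] avail[A=36 B=30 C=41] open={R2,R3,R5}
Step 8: cancel R5 -> on_hand[A=45 B=30 C=41] avail[A=43 B=30 C=41] open={R2,R3}
Step 9: cancel R3 -> on_hand[A=45 B=30 C=41] avail[A=44 B=30 C=41] open={R2}
Step 10: commit R2 -> on_hand[A=44 B=30 C=41] avail[A=44 B=30 C=41] open={}
Step 11: reserve R6 C 2 -> on_hand[A=44 B=30 C=41] avail[A=44 B=30 C=39] open={R6}
Step 12: reserve R7 A 4 -> on_hand[A=44 B=30 C=41] avail[A=40 B=30 C=39] open={R6,R7}
Step 13: reserve R8 A 2 -> on_hand[A=44 B=30 C=41] avail[A=38 B=30 C=39] open={R6,R7,R8}
Step 14: commit R7 -> on_hand[A=40 B=30 C=41] avail[A=38 B=30 C=39] open={R6,R8}
Step 15: reserve R9 C 7 -> on_hand[A=40 B=30 C=41] avail[A=38 B=30 C=32] open={R6,R8,R9}
Step 16: commit R6 -> on_hand[A=40 B=30 C=39] avail[A=38 B=30 C=32] open={R8,R9}
Step 17: cancel R9 -> on_hand[A=40 B=30 C=39] avail[A=38 B=30 C=39] open={R8}
Step 18: commit R8 -> on_hand[A=38 B=30 C=39] avail[A=38 B=30 C=39] open={}
Step 19: reserve R10 A 7 -> on_hand[A=38 B=30 C=39] avail[A=31 B=30 C=39] open={R10}
Step 20: reserve R11 A 7 -> on_hand[A=38 B=30 C=39] avail[A=24 B=30 C=39] open={R10,R11}
Final available[A] = 24

Answer: 24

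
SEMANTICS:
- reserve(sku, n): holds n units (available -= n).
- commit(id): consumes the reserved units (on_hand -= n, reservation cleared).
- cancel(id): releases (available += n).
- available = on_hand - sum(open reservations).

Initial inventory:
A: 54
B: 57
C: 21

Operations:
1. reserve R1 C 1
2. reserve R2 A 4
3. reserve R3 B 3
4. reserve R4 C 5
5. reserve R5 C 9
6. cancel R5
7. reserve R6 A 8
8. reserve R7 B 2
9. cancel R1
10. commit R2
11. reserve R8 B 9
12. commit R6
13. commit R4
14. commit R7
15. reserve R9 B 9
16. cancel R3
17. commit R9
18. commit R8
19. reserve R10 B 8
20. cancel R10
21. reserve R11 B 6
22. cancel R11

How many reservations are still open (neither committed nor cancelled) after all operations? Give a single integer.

Step 1: reserve R1 C 1 -> on_hand[A=54 B=57 C=21] avail[A=54 B=57 C=20] open={R1}
Step 2: reserve R2 A 4 -> on_hand[A=54 B=57 C=21] avail[A=50 B=57 C=20] open={R1,R2}
Step 3: reserve R3 B 3 -> on_hand[A=54 B=57 C=21] avail[A=50 B=54 C=20] open={R1,R2,R3}
Step 4: reserve R4 C 5 -> on_hand[A=54 B=57 C=21] avail[A=50 B=54 C=15] open={R1,R2,R3,R4}
Step 5: reserve R5 C 9 -> on_hand[A=54 B=57 C=21] avail[A=50 B=54 C=6] open={R1,R2,R3,R4,R5}
Step 6: cancel R5 -> on_hand[A=54 B=57 C=21] avail[A=50 B=54 C=15] open={R1,R2,R3,R4}
Step 7: reserve R6 A 8 -> on_hand[A=54 B=57 C=21] avail[A=42 B=54 C=15] open={R1,R2,R3,R4,R6}
Step 8: reserve R7 B 2 -> on_hand[A=54 B=57 C=21] avail[A=42 B=52 C=15] open={R1,R2,R3,R4,R6,R7}
Step 9: cancel R1 -> on_hand[A=54 B=57 C=21] avail[A=42 B=52 C=16] open={R2,R3,R4,R6,R7}
Step 10: commit R2 -> on_hand[A=50 B=57 C=21] avail[A=42 B=52 C=16] open={R3,R4,R6,R7}
Step 11: reserve R8 B 9 -> on_hand[A=50 B=57 C=21] avail[A=42 B=43 C=16] open={R3,R4,R6,R7,R8}
Step 12: commit R6 -> on_hand[A=42 B=57 C=21] avail[A=42 B=43 C=16] open={R3,R4,R7,R8}
Step 13: commit R4 -> on_hand[A=42 B=57 C=16] avail[A=42 B=43 C=16] open={R3,R7,R8}
Step 14: commit R7 -> on_hand[A=42 B=55 C=16] avail[A=42 B=43 C=16] open={R3,R8}
Step 15: reserve R9 B 9 -> on_hand[A=42 B=55 C=16] avail[A=42 B=34 C=16] open={R3,R8,R9}
Step 16: cancel R3 -> on_hand[A=42 B=55 C=16] avail[A=42 B=37 C=16] open={R8,R9}
Step 17: commit R9 -> on_hand[A=42 B=46 C=16] avail[A=42 B=37 C=16] open={R8}
Step 18: commit R8 -> on_hand[A=42 B=37 C=16] avail[A=42 B=37 C=16] open={}
Step 19: reserve R10 B 8 -> on_hand[A=42 B=37 C=16] avail[A=42 B=29 C=16] open={R10}
Step 20: cancel R10 -> on_hand[A=42 B=37 C=16] avail[A=42 B=37 C=16] open={}
Step 21: reserve R11 B 6 -> on_hand[A=42 B=37 C=16] avail[A=42 B=31 C=16] open={R11}
Step 22: cancel R11 -> on_hand[A=42 B=37 C=16] avail[A=42 B=37 C=16] open={}
Open reservations: [] -> 0

Answer: 0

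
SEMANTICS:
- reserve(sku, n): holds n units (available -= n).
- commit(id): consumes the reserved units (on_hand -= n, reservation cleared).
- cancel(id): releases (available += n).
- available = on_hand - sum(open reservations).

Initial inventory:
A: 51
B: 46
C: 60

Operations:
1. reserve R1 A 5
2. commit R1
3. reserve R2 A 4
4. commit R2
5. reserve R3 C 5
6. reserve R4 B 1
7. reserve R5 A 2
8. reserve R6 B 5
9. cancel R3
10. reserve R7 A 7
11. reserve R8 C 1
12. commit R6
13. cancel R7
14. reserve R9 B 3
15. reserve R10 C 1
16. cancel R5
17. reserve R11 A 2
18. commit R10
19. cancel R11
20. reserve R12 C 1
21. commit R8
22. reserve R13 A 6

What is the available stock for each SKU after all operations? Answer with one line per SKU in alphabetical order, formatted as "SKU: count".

Step 1: reserve R1 A 5 -> on_hand[A=51 B=46 C=60] avail[A=46 B=46 C=60] open={R1}
Step 2: commit R1 -> on_hand[A=46 B=46 C=60] avail[A=46 B=46 C=60] open={}
Step 3: reserve R2 A 4 -> on_hand[A=46 B=46 C=60] avail[A=42 B=46 C=60] open={R2}
Step 4: commit R2 -> on_hand[A=42 B=46 C=60] avail[A=42 B=46 C=60] open={}
Step 5: reserve R3 C 5 -> on_hand[A=42 B=46 C=60] avail[A=42 B=46 C=55] open={R3}
Step 6: reserve R4 B 1 -> on_hand[A=42 B=46 C=60] avail[A=42 B=45 C=55] open={R3,R4}
Step 7: reserve R5 A 2 -> on_hand[A=42 B=46 C=60] avail[A=40 B=45 C=55] open={R3,R4,R5}
Step 8: reserve R6 B 5 -> on_hand[A=42 B=46 C=60] avail[A=40 B=40 C=55] open={R3,R4,R5,R6}
Step 9: cancel R3 -> on_hand[A=42 B=46 C=60] avail[A=40 B=40 C=60] open={R4,R5,R6}
Step 10: reserve R7 A 7 -> on_hand[A=42 B=46 C=60] avail[A=33 B=40 C=60] open={R4,R5,R6,R7}
Step 11: reserve R8 C 1 -> on_hand[A=42 B=46 C=60] avail[A=33 B=40 C=59] open={R4,R5,R6,R7,R8}
Step 12: commit R6 -> on_hand[A=42 B=41 C=60] avail[A=33 B=40 C=59] open={R4,R5,R7,R8}
Step 13: cancel R7 -> on_hand[A=42 B=41 C=60] avail[A=40 B=40 C=59] open={R4,R5,R8}
Step 14: reserve R9 B 3 -> on_hand[A=42 B=41 C=60] avail[A=40 B=37 C=59] open={R4,R5,R8,R9}
Step 15: reserve R10 C 1 -> on_hand[A=42 B=41 C=60] avail[A=40 B=37 C=58] open={R10,R4,R5,R8,R9}
Step 16: cancel R5 -> on_hand[A=42 B=41 C=60] avail[A=42 B=37 C=58] open={R10,R4,R8,R9}
Step 17: reserve R11 A 2 -> on_hand[A=42 B=41 C=60] avail[A=40 B=37 C=58] open={R10,R11,R4,R8,R9}
Step 18: commit R10 -> on_hand[A=42 B=41 C=59] avail[A=40 B=37 C=58] open={R11,R4,R8,R9}
Step 19: cancel R11 -> on_hand[A=42 B=41 C=59] avail[A=42 B=37 C=58] open={R4,R8,R9}
Step 20: reserve R12 C 1 -> on_hand[A=42 B=41 C=59] avail[A=42 B=37 C=57] open={R12,R4,R8,R9}
Step 21: commit R8 -> on_hand[A=42 B=41 C=58] avail[A=42 B=37 C=57] open={R12,R4,R9}
Step 22: reserve R13 A 6 -> on_hand[A=42 B=41 C=58] avail[A=36 B=37 C=57] open={R12,R13,R4,R9}

Answer: A: 36
B: 37
C: 57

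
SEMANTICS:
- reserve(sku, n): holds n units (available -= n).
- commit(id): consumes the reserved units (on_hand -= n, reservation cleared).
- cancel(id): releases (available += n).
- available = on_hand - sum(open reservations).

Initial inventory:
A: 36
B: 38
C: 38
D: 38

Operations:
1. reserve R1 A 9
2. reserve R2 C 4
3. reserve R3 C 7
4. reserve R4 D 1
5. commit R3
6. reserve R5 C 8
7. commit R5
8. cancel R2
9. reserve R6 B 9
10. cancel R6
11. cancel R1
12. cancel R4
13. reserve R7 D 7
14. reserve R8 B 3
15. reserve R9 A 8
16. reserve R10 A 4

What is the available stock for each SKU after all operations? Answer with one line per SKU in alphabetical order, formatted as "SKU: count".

Answer: A: 24
B: 35
C: 23
D: 31

Derivation:
Step 1: reserve R1 A 9 -> on_hand[A=36 B=38 C=38 D=38] avail[A=27 B=38 C=38 D=38] open={R1}
Step 2: reserve R2 C 4 -> on_hand[A=36 B=38 C=38 D=38] avail[A=27 B=38 C=34 D=38] open={R1,R2}
Step 3: reserve R3 C 7 -> on_hand[A=36 B=38 C=38 D=38] avail[A=27 B=38 C=27 D=38] open={R1,R2,R3}
Step 4: reserve R4 D 1 -> on_hand[A=36 B=38 C=38 D=38] avail[A=27 B=38 C=27 D=37] open={R1,R2,R3,R4}
Step 5: commit R3 -> on_hand[A=36 B=38 C=31 D=38] avail[A=27 B=38 C=27 D=37] open={R1,R2,R4}
Step 6: reserve R5 C 8 -> on_hand[A=36 B=38 C=31 D=38] avail[A=27 B=38 C=19 D=37] open={R1,R2,R4,R5}
Step 7: commit R5 -> on_hand[A=36 B=38 C=23 D=38] avail[A=27 B=38 C=19 D=37] open={R1,R2,R4}
Step 8: cancel R2 -> on_hand[A=36 B=38 C=23 D=38] avail[A=27 B=38 C=23 D=37] open={R1,R4}
Step 9: reserve R6 B 9 -> on_hand[A=36 B=38 C=23 D=38] avail[A=27 B=29 C=23 D=37] open={R1,R4,R6}
Step 10: cancel R6 -> on_hand[A=36 B=38 C=23 D=38] avail[A=27 B=38 C=23 D=37] open={R1,R4}
Step 11: cancel R1 -> on_hand[A=36 B=38 C=23 D=38] avail[A=36 B=38 C=23 D=37] open={R4}
Step 12: cancel R4 -> on_hand[A=36 B=38 C=23 D=38] avail[A=36 B=38 C=23 D=38] open={}
Step 13: reserve R7 D 7 -> on_hand[A=36 B=38 C=23 D=38] avail[A=36 B=38 C=23 D=31] open={R7}
Step 14: reserve R8 B 3 -> on_hand[A=36 B=38 C=23 D=38] avail[A=36 B=35 C=23 D=31] open={R7,R8}
Step 15: reserve R9 A 8 -> on_hand[A=36 B=38 C=23 D=38] avail[A=28 B=35 C=23 D=31] open={R7,R8,R9}
Step 16: reserve R10 A 4 -> on_hand[A=36 B=38 C=23 D=38] avail[A=24 B=35 C=23 D=31] open={R10,R7,R8,R9}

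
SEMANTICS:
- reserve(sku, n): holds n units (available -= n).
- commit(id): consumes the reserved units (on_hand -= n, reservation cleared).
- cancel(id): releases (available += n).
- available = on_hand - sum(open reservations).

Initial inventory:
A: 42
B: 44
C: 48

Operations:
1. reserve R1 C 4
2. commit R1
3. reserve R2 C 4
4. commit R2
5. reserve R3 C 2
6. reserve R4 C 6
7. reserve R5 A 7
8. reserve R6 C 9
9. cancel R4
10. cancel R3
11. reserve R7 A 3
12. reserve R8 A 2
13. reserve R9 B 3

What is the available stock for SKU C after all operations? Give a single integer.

Step 1: reserve R1 C 4 -> on_hand[A=42 B=44 C=48] avail[A=42 B=44 C=44] open={R1}
Step 2: commit R1 -> on_hand[A=42 B=44 C=44] avail[A=42 B=44 C=44] open={}
Step 3: reserve R2 C 4 -> on_hand[A=42 B=44 C=44] avail[A=42 B=44 C=40] open={R2}
Step 4: commit R2 -> on_hand[A=42 B=44 C=40] avail[A=42 B=44 C=40] open={}
Step 5: reserve R3 C 2 -> on_hand[A=42 B=44 C=40] avail[A=42 B=44 C=38] open={R3}
Step 6: reserve R4 C 6 -> on_hand[A=42 B=44 C=40] avail[A=42 B=44 C=32] open={R3,R4}
Step 7: reserve R5 A 7 -> on_hand[A=42 B=44 C=40] avail[A=35 B=44 C=32] open={R3,R4,R5}
Step 8: reserve R6 C 9 -> on_hand[A=42 B=44 C=40] avail[A=35 B=44 C=23] open={R3,R4,R5,R6}
Step 9: cancel R4 -> on_hand[A=42 B=44 C=40] avail[A=35 B=44 C=29] open={R3,R5,R6}
Step 10: cancel R3 -> on_hand[A=42 B=44 C=40] avail[A=35 B=44 C=31] open={R5,R6}
Step 11: reserve R7 A 3 -> on_hand[A=42 B=44 C=40] avail[A=32 B=44 C=31] open={R5,R6,R7}
Step 12: reserve R8 A 2 -> on_hand[A=42 B=44 C=40] avail[A=30 B=44 C=31] open={R5,R6,R7,R8}
Step 13: reserve R9 B 3 -> on_hand[A=42 B=44 C=40] avail[A=30 B=41 C=31] open={R5,R6,R7,R8,R9}
Final available[C] = 31

Answer: 31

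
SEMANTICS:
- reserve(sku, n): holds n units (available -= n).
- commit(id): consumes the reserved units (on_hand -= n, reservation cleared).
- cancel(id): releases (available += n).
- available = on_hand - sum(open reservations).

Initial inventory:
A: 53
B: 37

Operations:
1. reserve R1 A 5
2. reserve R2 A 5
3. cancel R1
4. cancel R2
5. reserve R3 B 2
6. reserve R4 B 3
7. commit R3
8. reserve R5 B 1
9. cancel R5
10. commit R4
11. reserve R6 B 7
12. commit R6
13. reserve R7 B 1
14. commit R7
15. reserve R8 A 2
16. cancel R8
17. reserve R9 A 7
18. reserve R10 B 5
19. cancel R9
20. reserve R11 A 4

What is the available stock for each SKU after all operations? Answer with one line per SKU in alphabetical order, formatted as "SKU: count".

Step 1: reserve R1 A 5 -> on_hand[A=53 B=37] avail[A=48 B=37] open={R1}
Step 2: reserve R2 A 5 -> on_hand[A=53 B=37] avail[A=43 B=37] open={R1,R2}
Step 3: cancel R1 -> on_hand[A=53 B=37] avail[A=48 B=37] open={R2}
Step 4: cancel R2 -> on_hand[A=53 B=37] avail[A=53 B=37] open={}
Step 5: reserve R3 B 2 -> on_hand[A=53 B=37] avail[A=53 B=35] open={R3}
Step 6: reserve R4 B 3 -> on_hand[A=53 B=37] avail[A=53 B=32] open={R3,R4}
Step 7: commit R3 -> on_hand[A=53 B=35] avail[A=53 B=32] open={R4}
Step 8: reserve R5 B 1 -> on_hand[A=53 B=35] avail[A=53 B=31] open={R4,R5}
Step 9: cancel R5 -> on_hand[A=53 B=35] avail[A=53 B=32] open={R4}
Step 10: commit R4 -> on_hand[A=53 B=32] avail[A=53 B=32] open={}
Step 11: reserve R6 B 7 -> on_hand[A=53 B=32] avail[A=53 B=25] open={R6}
Step 12: commit R6 -> on_hand[A=53 B=25] avail[A=53 B=25] open={}
Step 13: reserve R7 B 1 -> on_hand[A=53 B=25] avail[A=53 B=24] open={R7}
Step 14: commit R7 -> on_hand[A=53 B=24] avail[A=53 B=24] open={}
Step 15: reserve R8 A 2 -> on_hand[A=53 B=24] avail[A=51 B=24] open={R8}
Step 16: cancel R8 -> on_hand[A=53 B=24] avail[A=53 B=24] open={}
Step 17: reserve R9 A 7 -> on_hand[A=53 B=24] avail[A=46 B=24] open={R9}
Step 18: reserve R10 B 5 -> on_hand[A=53 B=24] avail[A=46 B=19] open={R10,R9}
Step 19: cancel R9 -> on_hand[A=53 B=24] avail[A=53 B=19] open={R10}
Step 20: reserve R11 A 4 -> on_hand[A=53 B=24] avail[A=49 B=19] open={R10,R11}

Answer: A: 49
B: 19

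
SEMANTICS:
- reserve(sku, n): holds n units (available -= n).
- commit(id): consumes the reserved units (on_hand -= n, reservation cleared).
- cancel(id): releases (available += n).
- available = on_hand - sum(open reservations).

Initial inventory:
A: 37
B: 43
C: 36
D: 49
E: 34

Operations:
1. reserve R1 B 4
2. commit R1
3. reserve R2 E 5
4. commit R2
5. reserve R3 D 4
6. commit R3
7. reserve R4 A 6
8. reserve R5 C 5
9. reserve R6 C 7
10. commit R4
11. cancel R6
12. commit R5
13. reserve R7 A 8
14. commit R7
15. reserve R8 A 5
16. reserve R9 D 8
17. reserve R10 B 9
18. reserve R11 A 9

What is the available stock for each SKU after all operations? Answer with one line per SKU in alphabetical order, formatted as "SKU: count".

Step 1: reserve R1 B 4 -> on_hand[A=37 B=43 C=36 D=49 E=34] avail[A=37 B=39 C=36 D=49 E=34] open={R1}
Step 2: commit R1 -> on_hand[A=37 B=39 C=36 D=49 E=34] avail[A=37 B=39 C=36 D=49 E=34] open={}
Step 3: reserve R2 E 5 -> on_hand[A=37 B=39 C=36 D=49 E=34] avail[A=37 B=39 C=36 D=49 E=29] open={R2}
Step 4: commit R2 -> on_hand[A=37 B=39 C=36 D=49 E=29] avail[A=37 B=39 C=36 D=49 E=29] open={}
Step 5: reserve R3 D 4 -> on_hand[A=37 B=39 C=36 D=49 E=29] avail[A=37 B=39 C=36 D=45 E=29] open={R3}
Step 6: commit R3 -> on_hand[A=37 B=39 C=36 D=45 E=29] avail[A=37 B=39 C=36 D=45 E=29] open={}
Step 7: reserve R4 A 6 -> on_hand[A=37 B=39 C=36 D=45 E=29] avail[A=31 B=39 C=36 D=45 E=29] open={R4}
Step 8: reserve R5 C 5 -> on_hand[A=37 B=39 C=36 D=45 E=29] avail[A=31 B=39 C=31 D=45 E=29] open={R4,R5}
Step 9: reserve R6 C 7 -> on_hand[A=37 B=39 C=36 D=45 E=29] avail[A=31 B=39 C=24 D=45 E=29] open={R4,R5,R6}
Step 10: commit R4 -> on_hand[A=31 B=39 C=36 D=45 E=29] avail[A=31 B=39 C=24 D=45 E=29] open={R5,R6}
Step 11: cancel R6 -> on_hand[A=31 B=39 C=36 D=45 E=29] avail[A=31 B=39 C=31 D=45 E=29] open={R5}
Step 12: commit R5 -> on_hand[A=31 B=39 C=31 D=45 E=29] avail[A=31 B=39 C=31 D=45 E=29] open={}
Step 13: reserve R7 A 8 -> on_hand[A=31 B=39 C=31 D=45 E=29] avail[A=23 B=39 C=31 D=45 E=29] open={R7}
Step 14: commit R7 -> on_hand[A=23 B=39 C=31 D=45 E=29] avail[A=23 B=39 C=31 D=45 E=29] open={}
Step 15: reserve R8 A 5 -> on_hand[A=23 B=39 C=31 D=45 E=29] avail[A=18 B=39 C=31 D=45 E=29] open={R8}
Step 16: reserve R9 D 8 -> on_hand[A=23 B=39 C=31 D=45 E=29] avail[A=18 B=39 C=31 D=37 E=29] open={R8,R9}
Step 17: reserve R10 B 9 -> on_hand[A=23 B=39 C=31 D=45 E=29] avail[A=18 B=30 C=31 D=37 E=29] open={R10,R8,R9}
Step 18: reserve R11 A 9 -> on_hand[A=23 B=39 C=31 D=45 E=29] avail[A=9 B=30 C=31 D=37 E=29] open={R10,R11,R8,R9}

Answer: A: 9
B: 30
C: 31
D: 37
E: 29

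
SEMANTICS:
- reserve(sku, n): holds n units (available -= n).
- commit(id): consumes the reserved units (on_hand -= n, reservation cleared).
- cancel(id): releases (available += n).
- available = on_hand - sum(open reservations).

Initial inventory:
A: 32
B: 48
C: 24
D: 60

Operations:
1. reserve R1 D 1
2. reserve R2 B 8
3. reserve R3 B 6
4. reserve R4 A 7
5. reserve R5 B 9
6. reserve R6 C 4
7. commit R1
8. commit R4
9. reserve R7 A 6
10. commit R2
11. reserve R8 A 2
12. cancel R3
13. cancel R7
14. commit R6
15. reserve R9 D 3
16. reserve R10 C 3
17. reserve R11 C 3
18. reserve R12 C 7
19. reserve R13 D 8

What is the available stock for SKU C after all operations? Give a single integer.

Answer: 7

Derivation:
Step 1: reserve R1 D 1 -> on_hand[A=32 B=48 C=24 D=60] avail[A=32 B=48 C=24 D=59] open={R1}
Step 2: reserve R2 B 8 -> on_hand[A=32 B=48 C=24 D=60] avail[A=32 B=40 C=24 D=59] open={R1,R2}
Step 3: reserve R3 B 6 -> on_hand[A=32 B=48 C=24 D=60] avail[A=32 B=34 C=24 D=59] open={R1,R2,R3}
Step 4: reserve R4 A 7 -> on_hand[A=32 B=48 C=24 D=60] avail[A=25 B=34 C=24 D=59] open={R1,R2,R3,R4}
Step 5: reserve R5 B 9 -> on_hand[A=32 B=48 C=24 D=60] avail[A=25 B=25 C=24 D=59] open={R1,R2,R3,R4,R5}
Step 6: reserve R6 C 4 -> on_hand[A=32 B=48 C=24 D=60] avail[A=25 B=25 C=20 D=59] open={R1,R2,R3,R4,R5,R6}
Step 7: commit R1 -> on_hand[A=32 B=48 C=24 D=59] avail[A=25 B=25 C=20 D=59] open={R2,R3,R4,R5,R6}
Step 8: commit R4 -> on_hand[A=25 B=48 C=24 D=59] avail[A=25 B=25 C=20 D=59] open={R2,R3,R5,R6}
Step 9: reserve R7 A 6 -> on_hand[A=25 B=48 C=24 D=59] avail[A=19 B=25 C=20 D=59] open={R2,R3,R5,R6,R7}
Step 10: commit R2 -> on_hand[A=25 B=40 C=24 D=59] avail[A=19 B=25 C=20 D=59] open={R3,R5,R6,R7}
Step 11: reserve R8 A 2 -> on_hand[A=25 B=40 C=24 D=59] avail[A=17 B=25 C=20 D=59] open={R3,R5,R6,R7,R8}
Step 12: cancel R3 -> on_hand[A=25 B=40 C=24 D=59] avail[A=17 B=31 C=20 D=59] open={R5,R6,R7,R8}
Step 13: cancel R7 -> on_hand[A=25 B=40 C=24 D=59] avail[A=23 B=31 C=20 D=59] open={R5,R6,R8}
Step 14: commit R6 -> on_hand[A=25 B=40 C=20 D=59] avail[A=23 B=31 C=20 D=59] open={R5,R8}
Step 15: reserve R9 D 3 -> on_hand[A=25 B=40 C=20 D=59] avail[A=23 B=31 C=20 D=56] open={R5,R8,R9}
Step 16: reserve R10 C 3 -> on_hand[A=25 B=40 C=20 D=59] avail[A=23 B=31 C=17 D=56] open={R10,R5,R8,R9}
Step 17: reserve R11 C 3 -> on_hand[A=25 B=40 C=20 D=59] avail[A=23 B=31 C=14 D=56] open={R10,R11,R5,R8,R9}
Step 18: reserve R12 C 7 -> on_hand[A=25 B=40 C=20 D=59] avail[A=23 B=31 C=7 D=56] open={R10,R11,R12,R5,R8,R9}
Step 19: reserve R13 D 8 -> on_hand[A=25 B=40 C=20 D=59] avail[A=23 B=31 C=7 D=48] open={R10,R11,R12,R13,R5,R8,R9}
Final available[C] = 7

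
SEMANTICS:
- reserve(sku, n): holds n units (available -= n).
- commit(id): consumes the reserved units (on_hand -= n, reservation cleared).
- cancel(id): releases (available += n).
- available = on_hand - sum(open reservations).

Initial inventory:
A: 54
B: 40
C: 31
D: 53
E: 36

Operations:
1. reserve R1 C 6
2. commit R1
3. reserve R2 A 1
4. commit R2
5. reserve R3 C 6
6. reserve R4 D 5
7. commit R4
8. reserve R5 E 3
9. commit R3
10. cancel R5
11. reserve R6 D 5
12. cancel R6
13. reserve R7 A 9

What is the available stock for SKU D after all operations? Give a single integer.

Step 1: reserve R1 C 6 -> on_hand[A=54 B=40 C=31 D=53 E=36] avail[A=54 B=40 C=25 D=53 E=36] open={R1}
Step 2: commit R1 -> on_hand[A=54 B=40 C=25 D=53 E=36] avail[A=54 B=40 C=25 D=53 E=36] open={}
Step 3: reserve R2 A 1 -> on_hand[A=54 B=40 C=25 D=53 E=36] avail[A=53 B=40 C=25 D=53 E=36] open={R2}
Step 4: commit R2 -> on_hand[A=53 B=40 C=25 D=53 E=36] avail[A=53 B=40 C=25 D=53 E=36] open={}
Step 5: reserve R3 C 6 -> on_hand[A=53 B=40 C=25 D=53 E=36] avail[A=53 B=40 C=19 D=53 E=36] open={R3}
Step 6: reserve R4 D 5 -> on_hand[A=53 B=40 C=25 D=53 E=36] avail[A=53 B=40 C=19 D=48 E=36] open={R3,R4}
Step 7: commit R4 -> on_hand[A=53 B=40 C=25 D=48 E=36] avail[A=53 B=40 C=19 D=48 E=36] open={R3}
Step 8: reserve R5 E 3 -> on_hand[A=53 B=40 C=25 D=48 E=36] avail[A=53 B=40 C=19 D=48 E=33] open={R3,R5}
Step 9: commit R3 -> on_hand[A=53 B=40 C=19 D=48 E=36] avail[A=53 B=40 C=19 D=48 E=33] open={R5}
Step 10: cancel R5 -> on_hand[A=53 B=40 C=19 D=48 E=36] avail[A=53 B=40 C=19 D=48 E=36] open={}
Step 11: reserve R6 D 5 -> on_hand[A=53 B=40 C=19 D=48 E=36] avail[A=53 B=40 C=19 D=43 E=36] open={R6}
Step 12: cancel R6 -> on_hand[A=53 B=40 C=19 D=48 E=36] avail[A=53 B=40 C=19 D=48 E=36] open={}
Step 13: reserve R7 A 9 -> on_hand[A=53 B=40 C=19 D=48 E=36] avail[A=44 B=40 C=19 D=48 E=36] open={R7}
Final available[D] = 48

Answer: 48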